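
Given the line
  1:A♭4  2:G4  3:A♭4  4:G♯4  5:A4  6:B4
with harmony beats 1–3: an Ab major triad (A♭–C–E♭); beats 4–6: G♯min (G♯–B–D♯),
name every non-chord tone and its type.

The harmony at that moment is A♭ major triad (A♭, C, E♭); G4 is not a chord tone.
It is approached by step down from A♭4 and left by step up to A♭4.
Step away and step back to the same note — a neighbor tone (lower neighbor).
The harmony at that moment is G♯ minor triad (G♯, B, D♯); A4 is not a chord tone.
It is approached by step up from G♯4 and left by step up to B4.
Step in, step out in the same direction — a passing tone.

G4 (beat 2) — neighbor tone; A4 (beat 5) — passing tone.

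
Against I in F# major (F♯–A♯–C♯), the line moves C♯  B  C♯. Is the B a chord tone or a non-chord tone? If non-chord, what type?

The harmony at that moment is F♯ major triad (F♯, A♯, C♯); B is not a chord tone.
It is approached by step down from C♯ and left by step up to C♯.
Step away and step back to the same note — a neighbor tone (lower neighbor).

Non-chord tone — a neighbor tone.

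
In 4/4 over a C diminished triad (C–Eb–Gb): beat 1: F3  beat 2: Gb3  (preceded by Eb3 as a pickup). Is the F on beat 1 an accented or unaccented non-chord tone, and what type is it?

The harmony at that moment is C diminished triad (C, Eb, Gb); F3 is not a chord tone.
It is approached by step up from Eb3 and left by step up to Gb3.
Step in, step out in the same direction — a passing tone.
It falls on the downbeat, so it is accented.

Accented passing tone.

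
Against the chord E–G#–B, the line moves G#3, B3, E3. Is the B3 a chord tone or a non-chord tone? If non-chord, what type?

Chord tone (the fifth of E major triad).

E major triad contains E, G#, B; B is the fifth, so it is a chord tone.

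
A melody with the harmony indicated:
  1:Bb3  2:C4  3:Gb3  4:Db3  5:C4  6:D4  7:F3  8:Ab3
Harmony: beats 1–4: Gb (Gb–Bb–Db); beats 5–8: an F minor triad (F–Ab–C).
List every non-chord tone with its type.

C4 (beat 2) — escape tone; D4 (beat 6) — escape tone.

The harmony at that moment is Gb major triad (Gb, Bb, Db); C4 is not a chord tone.
It is approached by step up from Bb3 and left by leap down to Gb3.
Step in, leap out — an escape tone.
The harmony at that moment is F minor triad (F, Ab, C); D4 is not a chord tone.
It is approached by step up from C4 and left by leap down to F3.
Step in, leap out — an escape tone.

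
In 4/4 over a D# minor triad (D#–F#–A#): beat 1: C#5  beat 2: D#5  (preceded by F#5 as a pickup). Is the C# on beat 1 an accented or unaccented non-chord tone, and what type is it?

Accented appoggiatura.

The harmony at that moment is D# minor triad (D#, F#, A#); C#5 is not a chord tone.
It is approached by leap down from F#5 and left by step up to D#5.
Leap in, step out — an appoggiatura.
It falls on the downbeat, so it is accented.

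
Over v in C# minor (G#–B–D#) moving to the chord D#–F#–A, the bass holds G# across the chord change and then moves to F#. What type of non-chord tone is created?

G# is a suspension.

The harmony at that moment is D# diminished triad (D#, F#, A); G# is not a chord tone.
It is held over (the same pitch as the preceding G#) and left by step down to F#.
Held over from the previous chord and resolving down by step — a suspension.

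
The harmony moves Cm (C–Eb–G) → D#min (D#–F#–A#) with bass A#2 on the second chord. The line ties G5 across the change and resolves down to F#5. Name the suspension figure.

7–6 suspension.

At the second chord the bass is A#2. The suspended G5 lies a seventh above the bass; after resolving down by step to F#5, the interval above the bass becomes a sixth.
Suspension figures are named by those two intervals: 7–6.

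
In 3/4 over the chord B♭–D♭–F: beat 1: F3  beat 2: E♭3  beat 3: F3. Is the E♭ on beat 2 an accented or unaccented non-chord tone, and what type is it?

The harmony at that moment is B♭ minor triad (B♭, D♭, F); E♭3 is not a chord tone.
It is approached by step down from F3 and left by step up to F3.
Step away and step back to the same note — a neighbor tone (lower neighbor).
It falls on a weak beat, so it is unaccented.

Unaccented neighbor tone.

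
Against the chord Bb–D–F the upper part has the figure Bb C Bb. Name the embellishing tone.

C is a neighbor tone.

The harmony at that moment is Bb major triad (Bb, D, F); C is not a chord tone.
It is approached by step up from Bb and left by step down to Bb.
Step away and step back to the same note — a neighbor tone (upper neighbor).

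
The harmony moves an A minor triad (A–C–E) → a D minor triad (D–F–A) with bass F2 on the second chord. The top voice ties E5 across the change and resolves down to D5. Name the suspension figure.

7–6 suspension.

At the second chord the bass is F2. The suspended E5 lies a seventh above the bass; after resolving down by step to D5, the interval above the bass becomes a sixth.
Suspension figures are named by those two intervals: 7–6.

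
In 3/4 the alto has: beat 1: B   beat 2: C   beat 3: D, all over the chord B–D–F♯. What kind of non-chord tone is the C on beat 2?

The harmony at that moment is B minor triad (B, D, F♯); C is not a chord tone.
It is approached by step up from B and left by step up to D.
Step in, step out in the same direction — a passing tone.

Passing tone.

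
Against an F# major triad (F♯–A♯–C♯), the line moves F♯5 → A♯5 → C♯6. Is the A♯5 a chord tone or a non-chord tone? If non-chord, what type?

Chord tone (the third of F# major triad).

F# major triad contains F♯, A♯, C♯; A♯ is the third, so it is a chord tone.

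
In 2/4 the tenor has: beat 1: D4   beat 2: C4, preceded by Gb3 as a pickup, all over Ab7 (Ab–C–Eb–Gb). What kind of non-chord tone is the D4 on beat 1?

Appoggiatura.

The harmony at that moment is Ab dominant seventh chord (Ab, C, Eb, Gb); D4 is not a chord tone.
It is approached by leap up from Gb3 and left by step down to C4.
Leap in, step out, metrically accented — an appoggiatura.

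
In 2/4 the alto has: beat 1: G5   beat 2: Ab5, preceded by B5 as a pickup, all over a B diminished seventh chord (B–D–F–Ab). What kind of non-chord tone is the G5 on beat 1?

The harmony at that moment is B diminished seventh chord (B, D, F, Ab); G5 is not a chord tone.
It is approached by leap down from B5 and left by step up to Ab5.
Leap in, step out, metrically accented — an appoggiatura.

Appoggiatura.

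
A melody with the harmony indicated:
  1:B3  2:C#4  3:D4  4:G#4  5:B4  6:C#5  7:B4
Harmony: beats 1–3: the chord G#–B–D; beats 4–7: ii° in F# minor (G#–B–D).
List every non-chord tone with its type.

C#4 (beat 2) — passing tone; C#5 (beat 6) — neighbor tone.

The harmony at that moment is G# diminished triad (G#, B, D); C#4 is not a chord tone.
It is approached by step up from B3 and left by step up to D4.
Step in, step out in the same direction — a passing tone.
The harmony at that moment is G# diminished triad (G#, B, D); C#5 is not a chord tone.
It is approached by step up from B4 and left by step down to B4.
Step away and step back to the same note — a neighbor tone (upper neighbor).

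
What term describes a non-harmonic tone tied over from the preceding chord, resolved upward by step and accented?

Retardation.

Approach: by preparation — the pitch is first a chord tone, then held (tied or repeated) while the harmony changes under it. Departure: up by step. Metric position: strong.
A prepared dissonance that resolves upward by step — a retardation. (The same figure resolving downward would be a suspension.)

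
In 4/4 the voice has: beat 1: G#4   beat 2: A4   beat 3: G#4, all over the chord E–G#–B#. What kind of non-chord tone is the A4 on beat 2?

Upper neighbor tone.

The harmony at that moment is E augmented triad (E, G#, B#); A4 is not a chord tone.
It is approached by step up from G#4 and left by step down to G#4.
Step away and step back to the same note — a neighbor tone (upper neighbor).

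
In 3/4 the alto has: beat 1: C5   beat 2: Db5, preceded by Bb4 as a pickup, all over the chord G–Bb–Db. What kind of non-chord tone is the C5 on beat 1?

The harmony at that moment is G diminished triad (G, Bb, Db); C5 is not a chord tone.
It is approached by step up from Bb4 and left by step up to Db5.
Step in, step out in the same direction — a passing tone.

Passing tone.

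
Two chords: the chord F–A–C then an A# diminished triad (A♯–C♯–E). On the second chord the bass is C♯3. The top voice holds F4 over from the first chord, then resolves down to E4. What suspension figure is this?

At the second chord the bass is C♯3. The suspended F4 lies a fourth above the bass; after resolving down by step to E4, the interval above the bass becomes a third.
Suspension figures are named by those two intervals: 4–3.

4–3 suspension.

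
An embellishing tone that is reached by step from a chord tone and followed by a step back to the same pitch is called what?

Approach: by step. Departure: by step in the opposite direction, back to the starting pitch.
Stepwise on both sides but reversing to return to the same chord tone — a neighbor tone. (Had it continued onward in the same direction it would be a passing tone instead.)

Neighbor tone.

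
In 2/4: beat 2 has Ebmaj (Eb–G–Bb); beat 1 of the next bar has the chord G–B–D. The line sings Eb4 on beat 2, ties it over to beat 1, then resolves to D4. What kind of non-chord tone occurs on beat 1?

The harmony at that moment is G major triad (G, B, D); Eb4 is not a chord tone.
It is held over (the same pitch as the preceding Eb4) and left by step down to D4.
Held over from the previous chord and resolving down by step — a suspension.

Suspension.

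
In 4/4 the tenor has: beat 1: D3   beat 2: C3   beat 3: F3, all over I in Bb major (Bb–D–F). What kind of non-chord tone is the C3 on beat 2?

Escape tone.

The harmony at that moment is Bb major triad (Bb, D, F); C3 is not a chord tone.
It is approached by step down from D3 and left by leap up to F3.
Step in, leap out, on a weak beat — an escape tone.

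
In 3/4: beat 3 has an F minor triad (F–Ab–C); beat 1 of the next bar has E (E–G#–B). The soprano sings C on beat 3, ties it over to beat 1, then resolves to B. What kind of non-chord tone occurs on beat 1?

Suspension.

The harmony at that moment is E major triad (E, G#, B); C is not a chord tone.
It is held over (the same pitch as the preceding C) and left by step down to B.
Held over from the previous chord and resolving down by step — a suspension.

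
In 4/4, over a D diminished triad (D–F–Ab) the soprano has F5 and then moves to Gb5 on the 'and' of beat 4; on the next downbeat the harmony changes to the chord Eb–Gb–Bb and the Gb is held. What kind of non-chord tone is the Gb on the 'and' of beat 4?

Anticipation.

The harmony at that moment is D diminished triad (D, F, Ab); Gb5 is not a chord tone.
It is approached by step up from F5 and then sustained as the same pitch into the next harmony.
Arriving early and becoming a chord tone when the harmony changes — an anticipation.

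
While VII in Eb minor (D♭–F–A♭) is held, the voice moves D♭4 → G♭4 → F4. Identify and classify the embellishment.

The harmony at that moment is D♭ major triad (D♭, F, A♭); G♭4 is not a chord tone.
It is approached by leap up from D♭4 and left by step down to F4.
Leap in, step out — an appoggiatura.

G♭4 is an appoggiatura.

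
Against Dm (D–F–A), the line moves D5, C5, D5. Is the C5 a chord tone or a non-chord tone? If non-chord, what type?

The harmony at that moment is D minor triad (D, F, A); C5 is not a chord tone.
It is approached by step down from D5 and left by step up to D5.
Step away and step back to the same note — a neighbor tone (lower neighbor).

Non-chord tone — a neighbor tone.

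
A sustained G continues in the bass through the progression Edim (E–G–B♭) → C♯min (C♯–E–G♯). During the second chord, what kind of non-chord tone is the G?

Pedal tone (pedal point).

The harmony at that moment is C♯ minor triad (C♯, E, G♯); G is not a chord tone.
It is held over (the same pitch as the preceding G) and then sustained as the same pitch into the next harmony.
Sustained through a change of harmony — a pedal tone.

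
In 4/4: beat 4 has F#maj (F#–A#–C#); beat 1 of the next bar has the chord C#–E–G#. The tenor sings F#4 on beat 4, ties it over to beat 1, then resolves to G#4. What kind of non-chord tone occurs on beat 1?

Retardation.

The harmony at that moment is C# minor triad (C#, E, G#); F#4 is not a chord tone.
It is held over (the same pitch as the preceding F#4) and left by step up to G#4.
Held over from the previous chord and resolving up by step — a retardation.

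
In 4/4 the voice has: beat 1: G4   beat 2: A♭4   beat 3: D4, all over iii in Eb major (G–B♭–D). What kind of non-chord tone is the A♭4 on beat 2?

The harmony at that moment is G minor triad (G, B♭, D); A♭4 is not a chord tone.
It is approached by step up from G4 and left by leap down to D4.
Step in, leap out, on a weak beat — an escape tone.

Escape tone.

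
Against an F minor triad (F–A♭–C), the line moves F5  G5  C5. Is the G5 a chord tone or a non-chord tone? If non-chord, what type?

The harmony at that moment is F minor triad (F, A♭, C); G5 is not a chord tone.
It is approached by step up from F5 and left by leap down to C5.
Step in, leap out — an escape tone.

Non-chord tone — an escape tone.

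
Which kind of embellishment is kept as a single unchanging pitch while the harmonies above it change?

Approach: none. Departure: none — a single pitch is sustained while the chords change around it, passing through harmonies that do not contain it.
No melodic motion at all; the dissonance is created entirely by the moving harmonies against the stationary note — a pedal tone (pedal point).

Pedal tone.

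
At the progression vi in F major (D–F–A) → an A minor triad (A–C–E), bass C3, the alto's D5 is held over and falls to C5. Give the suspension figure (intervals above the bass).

9–8 suspension.

At the second chord the bass is C3. The suspended D5 lies a ninth above the bass; after resolving down by step to C5, the interval above the bass becomes an octave.
Suspension figures are named by those two intervals: 9–8.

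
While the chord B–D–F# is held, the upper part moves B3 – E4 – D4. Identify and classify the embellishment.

The harmony at that moment is B minor triad (B, D, F#); E4 is not a chord tone.
It is approached by leap up from B3 and left by step down to D4.
Leap in, step out — an appoggiatura.

E4 is an appoggiatura.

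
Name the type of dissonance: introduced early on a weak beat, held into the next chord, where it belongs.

Approach: ahead of the chord change (typically by step), so it is dissonant against the current harmony. Departure: none — the same pitch is restated or held and is a chord tone of the new harmony.
Dissonant first, consonant once the harmony catches up: the note simply arrives early — an anticipation. (The reverse timing, consonant first and dissonant after the change, would be a suspension or retardation.)

Anticipation.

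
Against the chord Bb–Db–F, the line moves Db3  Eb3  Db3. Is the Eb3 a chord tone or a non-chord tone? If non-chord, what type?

Non-chord tone — a neighbor tone.

The harmony at that moment is Bb minor triad (Bb, Db, F); Eb3 is not a chord tone.
It is approached by step up from Db3 and left by step down to Db3.
Step away and step back to the same note — a neighbor tone (upper neighbor).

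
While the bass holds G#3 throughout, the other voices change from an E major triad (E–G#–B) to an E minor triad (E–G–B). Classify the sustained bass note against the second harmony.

Pedal tone (pedal point).

The harmony at that moment is E minor triad (E, G, B); G#3 is not a chord tone.
It is held over (the same pitch as the preceding G#3) and then sustained as the same pitch into the next harmony.
Sustained through a change of harmony — a pedal tone.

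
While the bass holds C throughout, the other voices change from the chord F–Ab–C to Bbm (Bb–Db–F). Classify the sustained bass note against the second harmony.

The harmony at that moment is Bb minor triad (Bb, Db, F); C is not a chord tone.
It is held over (the same pitch as the preceding C) and then sustained as the same pitch into the next harmony.
Sustained through a change of harmony — a pedal tone.

Pedal tone (pedal point).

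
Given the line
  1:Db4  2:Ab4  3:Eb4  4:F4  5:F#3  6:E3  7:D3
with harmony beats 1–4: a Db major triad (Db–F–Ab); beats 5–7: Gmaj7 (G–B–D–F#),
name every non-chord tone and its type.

Eb4 (beat 3) — appoggiatura; E3 (beat 6) — passing tone.

The harmony at that moment is Db major triad (Db, F, Ab); Eb4 is not a chord tone.
It is approached by leap down from Ab4 and left by step up to F4.
Leap in, step out — an appoggiatura.
The harmony at that moment is G major seventh chord (G, B, D, F#); E3 is not a chord tone.
It is approached by step down from F#3 and left by step down to D3.
Step in, step out in the same direction — a passing tone.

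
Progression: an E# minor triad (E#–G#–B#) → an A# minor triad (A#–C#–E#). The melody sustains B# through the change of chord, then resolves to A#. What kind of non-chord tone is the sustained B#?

B# is a suspension.

The harmony at that moment is A# minor triad (A#, C#, E#); B# is not a chord tone.
It is held over (the same pitch as the preceding B#) and left by step down to A#.
Held over from the previous chord and resolving down by step — a suspension.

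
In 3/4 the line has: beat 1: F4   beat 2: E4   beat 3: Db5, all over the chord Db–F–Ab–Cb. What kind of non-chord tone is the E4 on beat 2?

Escape tone.

The harmony at that moment is Db dominant seventh chord (Db, F, Ab, Cb); E4 is not a chord tone.
It is approached by step down from F4 and left by leap up to Db5.
Step in, leap out, on a weak beat — an escape tone.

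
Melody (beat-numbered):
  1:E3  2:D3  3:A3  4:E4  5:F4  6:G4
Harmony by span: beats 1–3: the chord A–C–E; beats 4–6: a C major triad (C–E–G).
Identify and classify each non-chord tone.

The harmony at that moment is A minor triad (A, C, E); D3 is not a chord tone.
It is approached by step down from E3 and left by leap up to A3.
Step in, leap out — an escape tone.
The harmony at that moment is C major triad (C, E, G); F4 is not a chord tone.
It is approached by step up from E4 and left by step up to G4.
Step in, step out in the same direction — a passing tone.

D3 (beat 2) — escape tone; F4 (beat 5) — passing tone.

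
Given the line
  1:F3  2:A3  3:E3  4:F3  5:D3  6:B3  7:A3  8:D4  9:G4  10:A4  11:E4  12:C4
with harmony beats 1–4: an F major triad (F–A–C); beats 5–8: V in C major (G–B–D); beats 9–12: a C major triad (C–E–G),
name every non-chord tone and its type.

The harmony at that moment is F major triad (F, A, C); E3 is not a chord tone.
It is approached by leap down from A3 and left by step up to F3.
Leap in, step out — an appoggiatura.
The harmony at that moment is G major triad (G, B, D); A3 is not a chord tone.
It is approached by step down from B3 and left by leap up to D4.
Step in, leap out — an escape tone.
The harmony at that moment is C major triad (C, E, G); A4 is not a chord tone.
It is approached by step up from G4 and left by leap down to E4.
Step in, leap out — an escape tone.

E3 (beat 3) — appoggiatura; A3 (beat 7) — escape tone; A4 (beat 10) — escape tone.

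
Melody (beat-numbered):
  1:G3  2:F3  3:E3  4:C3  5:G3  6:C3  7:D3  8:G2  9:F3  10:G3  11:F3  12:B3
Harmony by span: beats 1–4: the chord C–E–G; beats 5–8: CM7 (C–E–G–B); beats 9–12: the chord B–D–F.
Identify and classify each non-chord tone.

The harmony at that moment is C major triad (C, E, G); F3 is not a chord tone.
It is approached by step down from G3 and left by step down to E3.
Step in, step out in the same direction — a passing tone.
The harmony at that moment is C major seventh chord (C, E, G, B); D3 is not a chord tone.
It is approached by step up from C3 and left by leap down to G2.
Step in, leap out — an escape tone.
The harmony at that moment is B diminished triad (B, D, F); G3 is not a chord tone.
It is approached by step up from F3 and left by step down to F3.
Step away and step back to the same note — a neighbor tone (upper neighbor).

F3 (beat 2) — passing tone; D3 (beat 7) — escape tone; G3 (beat 10) — neighbor tone.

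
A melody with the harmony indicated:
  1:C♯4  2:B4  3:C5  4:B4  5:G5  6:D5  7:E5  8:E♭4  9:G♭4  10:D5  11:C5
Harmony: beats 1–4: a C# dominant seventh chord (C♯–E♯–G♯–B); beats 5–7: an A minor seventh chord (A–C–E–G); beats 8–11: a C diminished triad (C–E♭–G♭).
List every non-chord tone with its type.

The harmony at that moment is C♯ dominant seventh chord (C♯, E♯, G♯, B); C5 is not a chord tone.
It is approached by step up from B4 and left by step down to B4.
Step away and step back to the same note — a neighbor tone (upper neighbor).
The harmony at that moment is A minor seventh chord (A, C, E, G); D5 is not a chord tone.
It is approached by leap down from G5 and left by step up to E5.
Leap in, step out — an appoggiatura.
The harmony at that moment is C diminished triad (C, E♭, G♭); D5 is not a chord tone.
It is approached by leap up from G♭4 and left by step down to C5.
Leap in, step out — an appoggiatura.

C5 (beat 3) — neighbor tone; D5 (beat 6) — appoggiatura; D5 (beat 10) — appoggiatura.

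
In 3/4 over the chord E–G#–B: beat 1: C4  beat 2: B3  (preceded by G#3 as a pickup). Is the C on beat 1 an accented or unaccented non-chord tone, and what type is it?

Accented appoggiatura.

The harmony at that moment is E major triad (E, G#, B); C4 is not a chord tone.
It is approached by leap up from G#3 and left by step down to B3.
Leap in, step out — an appoggiatura.
It falls on the downbeat, so it is accented.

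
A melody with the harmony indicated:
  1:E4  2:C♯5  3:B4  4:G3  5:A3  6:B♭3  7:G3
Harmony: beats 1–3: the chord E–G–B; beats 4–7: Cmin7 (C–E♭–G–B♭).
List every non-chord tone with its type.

C♯5 (beat 2) — appoggiatura; A3 (beat 5) — passing tone.

The harmony at that moment is E minor triad (E, G, B); C♯5 is not a chord tone.
It is approached by leap up from E4 and left by step down to B4.
Leap in, step out — an appoggiatura.
The harmony at that moment is C minor seventh chord (C, E♭, G, B♭); A3 is not a chord tone.
It is approached by step up from G3 and left by step up to B♭3.
Step in, step out in the same direction — a passing tone.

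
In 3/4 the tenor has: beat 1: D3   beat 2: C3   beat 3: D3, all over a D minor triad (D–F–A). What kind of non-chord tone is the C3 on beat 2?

Lower neighbor tone.

The harmony at that moment is D minor triad (D, F, A); C3 is not a chord tone.
It is approached by step down from D3 and left by step up to D3.
Step away and step back to the same note — a neighbor tone (lower neighbor).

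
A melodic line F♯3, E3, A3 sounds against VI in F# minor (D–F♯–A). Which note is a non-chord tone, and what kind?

The harmony at that moment is D major triad (D, F♯, A); E3 is not a chord tone.
It is approached by step down from F♯3 and left by leap up to A3.
Step in, leap out — an escape tone.

E3 is an escape tone.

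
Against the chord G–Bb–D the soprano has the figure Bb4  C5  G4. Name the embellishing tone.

C5 is an escape tone.

The harmony at that moment is G minor triad (G, Bb, D); C5 is not a chord tone.
It is approached by step up from Bb4 and left by leap down to G4.
Step in, leap out — an escape tone.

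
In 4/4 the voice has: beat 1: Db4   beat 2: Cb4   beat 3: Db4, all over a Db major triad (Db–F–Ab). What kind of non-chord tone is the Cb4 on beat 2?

The harmony at that moment is Db major triad (Db, F, Ab); Cb4 is not a chord tone.
It is approached by step down from Db4 and left by step up to Db4.
Step away and step back to the same note — a neighbor tone (lower neighbor).

Lower neighbor tone.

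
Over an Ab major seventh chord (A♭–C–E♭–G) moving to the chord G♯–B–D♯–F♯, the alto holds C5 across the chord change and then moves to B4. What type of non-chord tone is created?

C5 is a suspension.

The harmony at that moment is G♯ minor seventh chord (G♯, B, D♯, F♯); C5 is not a chord tone.
It is held over (the same pitch as the preceding C5) and left by step down to B4.
Held over from the previous chord and resolving down by step — a suspension.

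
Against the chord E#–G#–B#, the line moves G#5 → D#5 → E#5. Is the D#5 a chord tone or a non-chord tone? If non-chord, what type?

Non-chord tone — an appoggiatura.

The harmony at that moment is E# minor triad (E#, G#, B#); D#5 is not a chord tone.
It is approached by leap down from G#5 and left by step up to E#5.
Leap in, step out — an appoggiatura.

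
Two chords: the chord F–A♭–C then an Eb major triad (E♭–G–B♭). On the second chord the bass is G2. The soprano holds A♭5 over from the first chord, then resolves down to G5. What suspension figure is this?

At the second chord the bass is G2. The suspended A♭5 lies a ninth above the bass; after resolving down by step to G5, the interval above the bass becomes an octave.
Suspension figures are named by those two intervals: 9–8.

9–8 suspension.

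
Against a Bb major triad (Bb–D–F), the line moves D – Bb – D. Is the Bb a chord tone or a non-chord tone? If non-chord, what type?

Bb major triad contains Bb, D, F; Bb is the root, so it is a chord tone.

Chord tone (the root of Bb major triad).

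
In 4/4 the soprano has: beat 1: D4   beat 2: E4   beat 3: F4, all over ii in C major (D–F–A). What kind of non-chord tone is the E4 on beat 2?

The harmony at that moment is D minor triad (D, F, A); E4 is not a chord tone.
It is approached by step up from D4 and left by step up to F4.
Step in, step out in the same direction — a passing tone.

Passing tone.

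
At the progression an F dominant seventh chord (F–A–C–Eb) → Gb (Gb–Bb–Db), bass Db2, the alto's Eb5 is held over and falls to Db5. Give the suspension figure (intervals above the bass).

9–8 suspension.

At the second chord the bass is Db2. The suspended Eb5 lies a ninth above the bass; after resolving down by step to Db5, the interval above the bass becomes an octave.
Suspension figures are named by those two intervals: 9–8.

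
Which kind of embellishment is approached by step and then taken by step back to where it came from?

Approach: by step. Departure: by step in the opposite direction, back to the starting pitch.
Stepwise on both sides but reversing to return to the same chord tone — a neighbor tone. (Had it continued onward in the same direction it would be a passing tone instead.)

Neighbor tone.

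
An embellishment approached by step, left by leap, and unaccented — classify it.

Approach: by step. Departure: by leap. Metric position: weak.
Step in, leap out, from a weak position — an escape tone (échappée). (It is the mirror image of the appoggiatura, which leaps in and steps out on a strong beat.)

Escape tone.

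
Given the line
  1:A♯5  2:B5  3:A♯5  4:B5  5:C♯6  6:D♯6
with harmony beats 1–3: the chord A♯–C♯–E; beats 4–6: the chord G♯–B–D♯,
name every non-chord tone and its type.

B5 (beat 2) — neighbor tone; C♯6 (beat 5) — passing tone.

The harmony at that moment is A♯ diminished triad (A♯, C♯, E); B5 is not a chord tone.
It is approached by step up from A♯5 and left by step down to A♯5.
Step away and step back to the same note — a neighbor tone (upper neighbor).
The harmony at that moment is G♯ minor triad (G♯, B, D♯); C♯6 is not a chord tone.
It is approached by step up from B5 and left by step up to D♯6.
Step in, step out in the same direction — a passing tone.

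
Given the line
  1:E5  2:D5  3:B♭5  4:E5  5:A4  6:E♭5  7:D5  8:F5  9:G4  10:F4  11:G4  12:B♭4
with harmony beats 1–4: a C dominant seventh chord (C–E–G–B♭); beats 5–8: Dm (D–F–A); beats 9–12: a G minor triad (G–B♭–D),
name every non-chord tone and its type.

D5 (beat 2) — escape tone; E♭5 (beat 6) — appoggiatura; F4 (beat 10) — neighbor tone.

The harmony at that moment is C dominant seventh chord (C, E, G, B♭); D5 is not a chord tone.
It is approached by step down from E5 and left by leap up to B♭5.
Step in, leap out — an escape tone.
The harmony at that moment is D minor triad (D, F, A); E♭5 is not a chord tone.
It is approached by leap up from A4 and left by step down to D5.
Leap in, step out — an appoggiatura.
The harmony at that moment is G minor triad (G, B♭, D); F4 is not a chord tone.
It is approached by step down from G4 and left by step up to G4.
Step away and step back to the same note — a neighbor tone (lower neighbor).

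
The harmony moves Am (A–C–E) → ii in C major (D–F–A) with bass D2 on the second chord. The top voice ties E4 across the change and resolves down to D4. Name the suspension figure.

At the second chord the bass is D2. The suspended E4 lies a ninth above the bass; after resolving down by step to D4, the interval above the bass becomes an octave.
Suspension figures are named by those two intervals: 9–8.

9–8 suspension.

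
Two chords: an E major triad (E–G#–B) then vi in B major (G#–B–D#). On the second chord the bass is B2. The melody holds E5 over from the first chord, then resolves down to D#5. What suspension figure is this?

At the second chord the bass is B2. The suspended E5 lies a fourth above the bass; after resolving down by step to D#5, the interval above the bass becomes a third.
Suspension figures are named by those two intervals: 4–3.

4–3 suspension.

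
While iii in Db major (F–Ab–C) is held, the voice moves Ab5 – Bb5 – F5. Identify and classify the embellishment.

Bb5 is an escape tone.

The harmony at that moment is F minor triad (F, Ab, C); Bb5 is not a chord tone.
It is approached by step up from Ab5 and left by leap down to F5.
Step in, leap out — an escape tone.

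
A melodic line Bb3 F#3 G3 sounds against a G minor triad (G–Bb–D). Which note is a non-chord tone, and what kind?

The harmony at that moment is G minor triad (G, Bb, D); F#3 is not a chord tone.
It is approached by leap down from Bb3 and left by step up to G3.
Leap in, step out — an appoggiatura.

F#3 is an appoggiatura.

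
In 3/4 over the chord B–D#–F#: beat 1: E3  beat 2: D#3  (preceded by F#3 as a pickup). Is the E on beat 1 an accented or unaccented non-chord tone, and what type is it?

The harmony at that moment is B major triad (B, D#, F#); E3 is not a chord tone.
It is approached by step down from F#3 and left by step down to D#3.
Step in, step out in the same direction — a passing tone.
It falls on the downbeat, so it is accented.

Accented passing tone.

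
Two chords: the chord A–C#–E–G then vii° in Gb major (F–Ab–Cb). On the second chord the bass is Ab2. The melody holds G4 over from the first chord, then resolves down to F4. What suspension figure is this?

At the second chord the bass is Ab2. The suspended G4 lies a seventh above the bass; after resolving down by step to F4, the interval above the bass becomes a sixth.
Suspension figures are named by those two intervals: 7–6.

7–6 suspension.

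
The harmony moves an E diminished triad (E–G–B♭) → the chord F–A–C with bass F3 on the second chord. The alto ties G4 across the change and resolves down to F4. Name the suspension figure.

9–8 suspension.

At the second chord the bass is F3. The suspended G4 lies a ninth above the bass; after resolving down by step to F4, the interval above the bass becomes an octave.
Suspension figures are named by those two intervals: 9–8.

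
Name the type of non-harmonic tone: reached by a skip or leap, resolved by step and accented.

Approach: by leap. Departure: by step. Metric position: strong.
Leap in, step out, in a metrically strong position — an appoggiatura. (It is the mirror image of the escape tone, which steps in and leaps out from a weak position.)

Appoggiatura.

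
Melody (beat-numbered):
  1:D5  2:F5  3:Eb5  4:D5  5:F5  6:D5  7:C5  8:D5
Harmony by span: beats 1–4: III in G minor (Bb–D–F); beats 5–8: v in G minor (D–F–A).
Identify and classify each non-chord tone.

The harmony at that moment is Bb major triad (Bb, D, F); Eb5 is not a chord tone.
It is approached by step down from F5 and left by step down to D5.
Step in, step out in the same direction — a passing tone.
The harmony at that moment is D minor triad (D, F, A); C5 is not a chord tone.
It is approached by step down from D5 and left by step up to D5.
Step away and step back to the same note — a neighbor tone (lower neighbor).

Eb5 (beat 3) — passing tone; C5 (beat 7) — neighbor tone.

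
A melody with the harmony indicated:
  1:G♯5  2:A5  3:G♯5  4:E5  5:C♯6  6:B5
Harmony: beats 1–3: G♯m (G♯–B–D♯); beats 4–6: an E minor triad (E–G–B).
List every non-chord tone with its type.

The harmony at that moment is G♯ minor triad (G♯, B, D♯); A5 is not a chord tone.
It is approached by step up from G♯5 and left by step down to G♯5.
Step away and step back to the same note — a neighbor tone (upper neighbor).
The harmony at that moment is E minor triad (E, G, B); C♯6 is not a chord tone.
It is approached by leap up from E5 and left by step down to B5.
Leap in, step out — an appoggiatura.

A5 (beat 2) — neighbor tone; C♯6 (beat 5) — appoggiatura.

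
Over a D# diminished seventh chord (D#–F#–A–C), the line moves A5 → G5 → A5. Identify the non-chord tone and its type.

G5 is a neighbor tone.

The harmony at that moment is D# diminished seventh chord (D#, F#, A, C); G5 is not a chord tone.
It is approached by step down from A5 and left by step up to A5.
Step away and step back to the same note — a neighbor tone (lower neighbor).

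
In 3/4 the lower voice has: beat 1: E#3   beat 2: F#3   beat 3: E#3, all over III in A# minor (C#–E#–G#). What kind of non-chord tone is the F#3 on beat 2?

The harmony at that moment is C# major triad (C#, E#, G#); F#3 is not a chord tone.
It is approached by step up from E#3 and left by step down to E#3.
Step away and step back to the same note — a neighbor tone (upper neighbor).

Upper neighbor tone.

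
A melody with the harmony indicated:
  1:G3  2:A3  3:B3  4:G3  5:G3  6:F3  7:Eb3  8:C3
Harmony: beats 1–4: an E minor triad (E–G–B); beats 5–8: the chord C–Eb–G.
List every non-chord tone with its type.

A3 (beat 2) — passing tone; F3 (beat 6) — passing tone.

The harmony at that moment is E minor triad (E, G, B); A3 is not a chord tone.
It is approached by step up from G3 and left by step up to B3.
Step in, step out in the same direction — a passing tone.
The harmony at that moment is C minor triad (C, Eb, G); F3 is not a chord tone.
It is approached by step down from G3 and left by step down to Eb3.
Step in, step out in the same direction — a passing tone.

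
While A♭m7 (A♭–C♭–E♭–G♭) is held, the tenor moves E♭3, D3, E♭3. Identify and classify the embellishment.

The harmony at that moment is A♭ minor seventh chord (A♭, C♭, E♭, G♭); D3 is not a chord tone.
It is approached by step down from E♭3 and left by step up to E♭3.
Step away and step back to the same note — a neighbor tone (lower neighbor).

D3 is a neighbor tone.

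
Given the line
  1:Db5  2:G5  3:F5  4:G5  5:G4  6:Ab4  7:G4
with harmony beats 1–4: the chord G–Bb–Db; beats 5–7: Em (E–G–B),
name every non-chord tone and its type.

F5 (beat 3) — neighbor tone; Ab4 (beat 6) — neighbor tone.

The harmony at that moment is G diminished triad (G, Bb, Db); F5 is not a chord tone.
It is approached by step down from G5 and left by step up to G5.
Step away and step back to the same note — a neighbor tone (lower neighbor).
The harmony at that moment is E minor triad (E, G, B); Ab4 is not a chord tone.
It is approached by step up from G4 and left by step down to G4.
Step away and step back to the same note — a neighbor tone (upper neighbor).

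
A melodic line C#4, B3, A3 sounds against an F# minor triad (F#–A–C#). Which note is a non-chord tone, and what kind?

B3 is a passing tone.

The harmony at that moment is F# minor triad (F#, A, C#); B3 is not a chord tone.
It is approached by step down from C#4 and left by step down to A3.
Step in, step out in the same direction — a passing tone.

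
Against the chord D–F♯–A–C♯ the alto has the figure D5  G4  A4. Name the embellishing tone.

G4 is an appoggiatura.

The harmony at that moment is D major seventh chord (D, F♯, A, C♯); G4 is not a chord tone.
It is approached by leap down from D5 and left by step up to A4.
Leap in, step out — an appoggiatura.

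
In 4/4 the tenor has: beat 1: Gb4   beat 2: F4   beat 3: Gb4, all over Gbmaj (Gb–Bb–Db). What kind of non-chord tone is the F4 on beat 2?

Lower neighbor tone.

The harmony at that moment is Gb major triad (Gb, Bb, Db); F4 is not a chord tone.
It is approached by step down from Gb4 and left by step up to Gb4.
Step away and step back to the same note — a neighbor tone (lower neighbor).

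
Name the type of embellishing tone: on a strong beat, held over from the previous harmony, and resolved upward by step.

Approach: by preparation — the pitch is first a chord tone, then held (tied or repeated) while the harmony changes under it. Departure: up by step. Metric position: strong.
A prepared dissonance that resolves upward by step — a retardation. (The same figure resolving downward would be a suspension.)

Retardation.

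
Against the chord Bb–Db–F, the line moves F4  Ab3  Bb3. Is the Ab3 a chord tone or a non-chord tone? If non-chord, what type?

The harmony at that moment is Bb minor triad (Bb, Db, F); Ab3 is not a chord tone.
It is approached by leap down from F4 and left by step up to Bb3.
Leap in, step out — an appoggiatura.

Non-chord tone — an appoggiatura.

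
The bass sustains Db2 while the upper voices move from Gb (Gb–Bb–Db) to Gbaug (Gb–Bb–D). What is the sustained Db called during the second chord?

The harmony at that moment is Gb augmented triad (Gb, Bb, D); Db2 is not a chord tone.
It is held over (the same pitch as the preceding Db2) and then sustained as the same pitch into the next harmony.
Sustained through a change of harmony — a pedal tone.

Pedal tone (pedal point).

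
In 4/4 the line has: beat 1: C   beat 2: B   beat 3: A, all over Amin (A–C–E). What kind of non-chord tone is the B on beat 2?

The harmony at that moment is A minor triad (A, C, E); B is not a chord tone.
It is approached by step down from C and left by step down to A.
Step in, step out in the same direction — a passing tone.

Passing tone.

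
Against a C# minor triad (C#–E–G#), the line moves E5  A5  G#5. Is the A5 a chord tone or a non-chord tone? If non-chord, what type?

The harmony at that moment is C# minor triad (C#, E, G#); A5 is not a chord tone.
It is approached by leap up from E5 and left by step down to G#5.
Leap in, step out — an appoggiatura.

Non-chord tone — an appoggiatura.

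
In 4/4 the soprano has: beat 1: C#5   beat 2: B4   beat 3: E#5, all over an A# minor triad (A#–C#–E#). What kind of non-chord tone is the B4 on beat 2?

The harmony at that moment is A# minor triad (A#, C#, E#); B4 is not a chord tone.
It is approached by step down from C#5 and left by leap up to E#5.
Step in, leap out, on a weak beat — an escape tone.

Escape tone.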